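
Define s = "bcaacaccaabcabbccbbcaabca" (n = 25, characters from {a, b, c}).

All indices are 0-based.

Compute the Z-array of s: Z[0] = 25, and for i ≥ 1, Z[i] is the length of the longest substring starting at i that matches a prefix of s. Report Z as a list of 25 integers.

[25, 0, 0, 0, 0, 0, 0, 0, 0, 0, 3, 0, 0, 1, 2, 0, 0, 1, 4, 0, 0, 0, 3, 0, 0]

Z[0]=25
i=1: fresh scan; Z[1]=0
i=2: fresh scan; Z[2]=0
i=3: fresh scan; Z[3]=0
i=4: fresh scan; Z[4]=0
i=5: fresh scan; Z[5]=0
i=6: fresh scan; Z[6]=0
i=7: fresh scan; Z[7]=0
i=8: fresh scan; Z[8]=0
i=9: fresh scan; Z[9]=0
i=10: fresh scan; Z[10]=3 scan→box=[10,13)
i=11: min(r-i=2, Z[1]=0)=0; Z[11]=0
i=12: min(r-i=1, Z[2]=0)=0; Z[12]=0
i=13: fresh scan; Z[13]=1 scan→box=[13,14)
i=14: fresh scan; Z[14]=2 scan→box=[14,16)
i=15: min(r-i=1, Z[1]=0)=0; Z[15]=0
i=16: fresh scan; Z[16]=0
i=17: fresh scan; Z[17]=1 scan→box=[17,18)
i=18: fresh scan; Z[18]=4 scan→box=[18,22)
i=19: min(r-i=3, Z[1]=0)=0; Z[19]=0
i=20: min(r-i=2, Z[2]=0)=0; Z[20]=0
i=21: min(r-i=1, Z[3]=0)=0; Z[21]=0
i=22: fresh scan; Z[22]=3 scan→box=[22,25)
i=23: min(r-i=2, Z[1]=0)=0; Z[23]=0
i=24: min(r-i=1, Z[2]=0)=0; Z[24]=0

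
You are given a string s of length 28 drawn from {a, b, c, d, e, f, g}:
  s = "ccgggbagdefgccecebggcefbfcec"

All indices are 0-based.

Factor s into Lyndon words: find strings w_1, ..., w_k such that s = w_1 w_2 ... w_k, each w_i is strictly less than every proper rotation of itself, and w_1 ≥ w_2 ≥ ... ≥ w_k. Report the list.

emit factor 1: 'ccggg' (i=0, period=5)
emit factor 2: 'b' (i=5, period=1)
emit factor 3: 'agdefgccecebggcefbfcec' (i=6, period=22)

["ccggg", "b", "agdefgccecebggcefbfcec"]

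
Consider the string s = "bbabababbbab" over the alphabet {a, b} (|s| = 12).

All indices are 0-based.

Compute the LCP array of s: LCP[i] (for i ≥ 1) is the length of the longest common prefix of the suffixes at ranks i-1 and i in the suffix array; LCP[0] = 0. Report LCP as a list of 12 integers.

rank | idx | suffix
   0 |  10 | ab
   1 |   2 | abababbbab
   2 |   4 | ababbbab
   3 |   6 | abbbab
   4 |  11 | b
   5 |   9 | bab
   6 |   1 | babababbbab
   7 |   3 | bababbbab
   8 |   5 | babbbab
   9 |   8 | bbab
  10 |   0 | bbabababbbab
  11 |   7 | bbbab

SA = [10, 2, 4, 6, 11, 9, 1, 3, 5, 8, 0, 7]
rank  pair      lcp
   1  s[10:],s[2:]  2  'ab'
   2  s[2:],s[4:]  4  'abab'
   3  s[4:],s[6:]  2  'ab'
   4  s[6:],s[11:]  0  ''
   5  s[11:],s[9:]  1  'b'
   6  s[9:],s[1:]  3  'bab'
   7  s[1:],s[3:]  5  'babab'
   8  s[3:],s[5:]  3  'bab'
   9  s[5:],s[8:]  1  'b'
  10  s[8:],s[0:]  4  'bbab'
  11  s[0:],s[7:]  2  'bb'

[0, 2, 4, 2, 0, 1, 3, 5, 3, 1, 4, 2]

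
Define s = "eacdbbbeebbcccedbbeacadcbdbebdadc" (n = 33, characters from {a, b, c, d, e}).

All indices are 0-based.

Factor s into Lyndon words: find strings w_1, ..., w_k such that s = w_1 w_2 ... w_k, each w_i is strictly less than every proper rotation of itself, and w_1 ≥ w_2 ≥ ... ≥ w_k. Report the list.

["e", "acdbbbeebbcccedbbe", "acadcbdbebdadc"]

emit factor 1: 'e' (i=0, period=1)
emit factor 2: 'acdbbbeebbcccedbbe' (i=1, period=18)
emit factor 3: 'acadcbdbebdadc' (i=19, period=14)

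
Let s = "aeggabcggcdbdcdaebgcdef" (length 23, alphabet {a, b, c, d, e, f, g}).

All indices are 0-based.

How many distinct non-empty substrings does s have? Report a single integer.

sorted suffixes:
  #0 SA[0]=4  'abcggcdbdcdaebgcdef'
  #1 SA[1]=15  'aebgcdef'
  #2 SA[2]=0  'aeggabcggcdbdcdaebgcdef'
  #3 SA[3]=5  'bcggcdbdcdaebgcdef'
  #4 SA[4]=11  'bdcdaebgcdef'
  #5 SA[5]=17  'bgcdef'
  #6 SA[6]=13  'cdaebgcdef'
  #7 SA[7]=9  'cdbdcdaebgcdef'
  #8 SA[8]=19  'cdef'
  #9 SA[9]=6  'cggcdbdcdaebgcdef'
  #10 SA[10]=14  'daebgcdef'
  #11 SA[11]=10  'dbdcdaebgcdef'
  #12 SA[12]=12  'dcdaebgcdef'
  #13 SA[13]=20  'def'
  #14 SA[14]=16  'ebgcdef'
  #15 SA[15]=21  'ef'
  #16 SA[16]=1  'eggabcggcdbdcdaebgcdef'
  #17 SA[17]=22  'f'
  #18 SA[18]=3  'gabcggcdbdcdaebgcdef'
  #19 SA[19]=8  'gcdbdcdaebgcdef'
  #20 SA[20]=18  'gcdef'
  #21 SA[21]=2  'ggabcggcdbdcdaebgcdef'
  #22 SA[22]=7  'ggcdbdcdaebgcdef'

SA = [4, 15, 0, 5, 11, 17, 13, 9, 19, 6, 14, 10, 12, 20, 16, 21, 1, 22, 3, 8, 18, 2, 7]
rank  pair      lcp
   1  s[4:],s[15:]  1  'a'
   2  s[15:],s[0:]  2  'ae'
   3  s[0:],s[5:]  0  ''
   4  s[5:],s[11:]  1  'b'
   5  s[11:],s[17:]  1  'b'
   6  s[17:],s[13:]  0  ''
   7  s[13:],s[9:]  2  'cd'
   8  s[9:],s[19:]  2  'cd'
   9  s[19:],s[6:]  1  'c'
  10  s[6:],s[14:]  0  ''
  11  s[14:],s[10:]  1  'd'
  12  s[10:],s[12:]  1  'd'
  13  s[12:],s[20:]  1  'd'
  14  s[20:],s[16:]  0  ''
  15  s[16:],s[21:]  1  'e'
  16  s[21:],s[1:]  1  'e'
  17  s[1:],s[22:]  0  ''
  18  s[22:],s[3:]  0  ''
  19  s[3:],s[8:]  1  'g'
  20  s[8:],s[18:]  3  'gcd'
  21  s[18:],s[2:]  1  'g'
  22  s[2:],s[7:]  2  'gg'

n(n+1)/2 = 23·24/2 = 276
Σ LCP = 0 + 1 + 2 + 0 + 1 + 1 + 0 + 2 + 2 + 1 + 0 + 1 + 1 + 1 + 0 + 1 + 1 + 0 + 0 + 1 + 3 + 1 + 2 = 22
distinct = 276 − 22 = 254

254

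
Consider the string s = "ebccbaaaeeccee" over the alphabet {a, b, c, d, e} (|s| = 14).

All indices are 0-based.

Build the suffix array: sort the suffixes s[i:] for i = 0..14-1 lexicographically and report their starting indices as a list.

[5, 6, 7, 4, 1, 3, 2, 10, 11, 13, 0, 9, 12, 8]

rank | idx | suffix
   0 |   5 | aaaeeccee
   1 |   6 | aaeeccee
   2 |   7 | aeeccee
   3 |   4 | baaaeeccee
   4 |   1 | bccbaaaeeccee
   5 |   3 | cbaaaeeccee
   6 |   2 | ccbaaaeeccee
   7 |  10 | ccee
   8 |  11 | cee
   9 |  13 | e
  10 |   0 | ebccbaaaeeccee
  11 |   9 | eccee
  12 |  12 | ee
  13 |   8 | eeccee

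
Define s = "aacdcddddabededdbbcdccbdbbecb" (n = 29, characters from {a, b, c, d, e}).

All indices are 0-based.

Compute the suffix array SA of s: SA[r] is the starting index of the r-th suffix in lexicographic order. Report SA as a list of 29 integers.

rank | idx | suffix
   0 |   0 | aacdcddddabededdbbcdccbdbbecb
   1 |   9 | abededdbbcdccbdbbecb
   2 |   1 | acdcddddabededdbbcdccbdbbecb
   3 |  28 | b
   4 |  16 | bbcdccbdbbecb
   5 |  24 | bbecb
   6 |  17 | bcdccbdbbecb
   7 |  22 | bdbbecb
   8 |  25 | becb
   9 |  10 | bededdbbcdccbdbbecb
  10 |  27 | cb
  11 |  21 | cbdbbecb
  12 |  20 | ccbdbbecb
  13 |  18 | cdccbdbbecb
  14 |   2 | cdcddddabededdbbcdccbdbbecb
  15 |   4 | cddddabededdbbcdccbdbbecb
  16 |   8 | dabededdbbcdccbdbbecb
  17 |  15 | dbbcdccbdbbecb
  18 |  23 | dbbecb
  19 |  19 | dccbdbbecb
  20 |   3 | dcddddabededdbbcdccbdbbecb
  21 |   7 | ddabededdbbcdccbdbbecb
  22 |  14 | ddbbcdccbdbbecb
  23 |   6 | dddabededdbbcdccbdbbecb
  24 |   5 | ddddabededdbbcdccbdbbecb
  25 |  12 | deddbbcdccbdbbecb
  26 |  26 | ecb
  27 |  13 | eddbbcdccbdbbecb
  28 |  11 | ededdbbcdccbdbbecb

[0, 9, 1, 28, 16, 24, 17, 22, 25, 10, 27, 21, 20, 18, 2, 4, 8, 15, 23, 19, 3, 7, 14, 6, 5, 12, 26, 13, 11]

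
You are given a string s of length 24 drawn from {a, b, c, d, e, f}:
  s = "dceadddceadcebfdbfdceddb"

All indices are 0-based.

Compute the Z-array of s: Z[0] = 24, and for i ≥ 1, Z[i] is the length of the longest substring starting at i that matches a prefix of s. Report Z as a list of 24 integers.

[24, 0, 0, 0, 1, 1, 5, 0, 0, 0, 3, 0, 0, 0, 0, 1, 0, 0, 3, 0, 0, 1, 1, 0]

Z[0]=24
i=1: i≥r, start 0; Z[1]=0
i=2: i≥r, start 0; Z[2]=0
i=3: i≥r, start 0; Z[3]=0
i=4: i≥r, start 0; Z[4]=1 scan→box=[4,5)
i=5: i≥r, start 0; Z[5]=1 scan→box=[5,6)
i=6: i≥r, start 0; Z[6]=5 scan→box=[6,11)
i=7: min(r-i=4, Z[1]=0)=0; Z[7]=0
i=8: min(r-i=3, Z[2]=0)=0; Z[8]=0
i=9: min(r-i=2, Z[3]=0)=0; Z[9]=0
i=10: min(r-i=1, Z[4]=1)=1; Z[10]=3 scan→box=[10,13)
i=11: min(r-i=2, Z[1]=0)=0; Z[11]=0
i=12: min(r-i=1, Z[2]=0)=0; Z[12]=0
i=13: i≥r, start 0; Z[13]=0
i=14: i≥r, start 0; Z[14]=0
i=15: i≥r, start 0; Z[15]=1 scan→box=[15,16)
i=16: i≥r, start 0; Z[16]=0
i=17: i≥r, start 0; Z[17]=0
i=18: i≥r, start 0; Z[18]=3 scan→box=[18,21)
i=19: min(r-i=2, Z[1]=0)=0; Z[19]=0
i=20: min(r-i=1, Z[2]=0)=0; Z[20]=0
i=21: i≥r, start 0; Z[21]=1 scan→box=[21,22)
i=22: i≥r, start 0; Z[22]=1 scan→box=[22,23)
i=23: i≥r, start 0; Z[23]=0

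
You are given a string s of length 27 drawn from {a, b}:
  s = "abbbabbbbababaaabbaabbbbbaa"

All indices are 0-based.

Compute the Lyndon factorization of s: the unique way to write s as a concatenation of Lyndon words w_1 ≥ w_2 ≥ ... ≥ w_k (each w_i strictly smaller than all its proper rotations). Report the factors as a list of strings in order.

emit factor 1: 'abbbabbbb' (i=0, period=9)
emit factor 2: 'ab' (i=9, period=2)
emit factor 3: 'ab' (i=11, period=2)
emit factor 4: 'aaabbaabbbbb' (i=13, period=12)
emit factor 5: 'a' (i=25, period=1)
emit factor 6: 'a' (i=26, period=1)

["abbbabbbb", "ab", "ab", "aaabbaabbbbb", "a", "a"]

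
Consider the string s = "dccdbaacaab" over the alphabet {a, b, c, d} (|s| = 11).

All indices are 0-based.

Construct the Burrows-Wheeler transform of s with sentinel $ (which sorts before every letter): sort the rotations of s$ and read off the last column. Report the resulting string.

rank  rotation      last
    0  $dccdbaacaab  b
    1  aab$dccdbaac  c
    2  aacaab$dccdb  b
    3  ab$dccdbaaca  a
    4  acaab$dccdba  a
    5  b$dccdbaacaa  a
    6  baacaab$dccd  d
    7  caab$dccdbaa  a
    8  ccdbaacaab$d  d
    9  cdbaacaab$dc  c
   10  dbaacaab$dcc  c
   11  dccdbaacaab$  $

bcbaaadadcc$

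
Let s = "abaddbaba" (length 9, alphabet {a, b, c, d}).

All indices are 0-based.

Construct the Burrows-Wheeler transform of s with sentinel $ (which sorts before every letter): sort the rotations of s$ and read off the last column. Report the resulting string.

abb$badada

rank  rotation    last
    0  $abaddbaba  a
    1  a$abaddbab  b
    2  aba$abaddb  b
    3  abaddbaba$  $
    4  addbaba$ab  b
    5  ba$abaddba  a
    6  baba$abadd  d
    7  baddbaba$a  a
    8  dbaba$abad  d
    9  ddbaba$aba  a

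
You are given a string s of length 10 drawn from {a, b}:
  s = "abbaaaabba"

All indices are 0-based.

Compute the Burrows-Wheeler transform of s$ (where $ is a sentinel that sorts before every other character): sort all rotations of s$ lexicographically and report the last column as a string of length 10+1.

abbaaa$bbaa

rank  rotation     last
    0  $abbaaaabba  a
    1  a$abbaaaabb  b
    2  aaaabba$abb  b
    3  aaabba$abba  a
    4  aabba$abbaa  a
    5  abba$abbaaa  a
    6  abbaaaabba$  $
    7  ba$abbaaaab  b
    8  baaaabba$ab  b
    9  bba$abbaaaa  a
   10  bbaaaabba$a  a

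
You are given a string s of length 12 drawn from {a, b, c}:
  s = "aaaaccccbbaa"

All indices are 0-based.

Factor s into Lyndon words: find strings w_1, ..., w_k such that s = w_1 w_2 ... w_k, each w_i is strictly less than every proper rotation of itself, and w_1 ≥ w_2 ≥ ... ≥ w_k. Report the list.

emit factor 1: 'aaaaccccbb' (i=0, period=10)
emit factor 2: 'a' (i=10, period=1)
emit factor 3: 'a' (i=11, period=1)

["aaaaccccbb", "a", "a"]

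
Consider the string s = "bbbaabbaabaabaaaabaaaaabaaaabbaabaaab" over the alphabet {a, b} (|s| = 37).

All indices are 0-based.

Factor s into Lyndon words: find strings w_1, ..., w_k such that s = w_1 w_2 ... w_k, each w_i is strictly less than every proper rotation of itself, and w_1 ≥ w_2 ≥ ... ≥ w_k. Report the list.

["b", "b", "b", "aabb", "aab", "aab", "aaaab", "aaaaabaaaabbaabaaab"]

emit factor 1: 'b' (i=0, period=1)
emit factor 2: 'b' (i=1, period=1)
emit factor 3: 'b' (i=2, period=1)
emit factor 4: 'aabb' (i=3, period=4)
emit factor 5: 'aab' (i=7, period=3)
emit factor 6: 'aab' (i=10, period=3)
emit factor 7: 'aaaab' (i=13, period=5)
emit factor 8: 'aaaaabaaaabbaabaaab' (i=18, period=19)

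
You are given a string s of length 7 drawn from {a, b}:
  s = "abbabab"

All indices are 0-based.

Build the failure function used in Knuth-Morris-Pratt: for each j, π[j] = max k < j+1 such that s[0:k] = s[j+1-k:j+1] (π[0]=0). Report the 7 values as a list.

π[0] = 0
j=1 s[j]='b': π[1]=0 (border '')
j=2 s[j]='b': π[2]=0 (border '')
j=3 s[j]='a': π[3]=1 (border 'a')
j=4 s[j]='b': π[4]=2 (border 'ab')
j=5 s[j]='a': k: 2→0; π[5]=1 (border 'a')
j=6 s[j]='b': π[6]=2 (border 'ab')

[0, 0, 0, 1, 2, 1, 2]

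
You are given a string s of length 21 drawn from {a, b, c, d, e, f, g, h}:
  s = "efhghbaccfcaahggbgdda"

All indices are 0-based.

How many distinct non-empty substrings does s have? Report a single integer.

rank→(start, suffix):
  0 → (20, 'a')
  1 → (11, 'aahggbgdda')
  2 → (6, 'accfcaahggbgdda')
  3 → (12, 'ahggbgdda')
  4 → (5, 'baccfcaahggbgdda')
  5 → (16, 'bgdda')
  6 → (10, 'caahggbgdda')
  7 → (7, 'ccfcaahggbgdda')
  8 → (8, 'cfcaahggbgdda')
  9 → (19, 'da')
  10 → (18, 'dda')
  11 → (0, 'efhghbaccfcaahggbgdda')
  12 → (9, 'fcaahggbgdda')
  13 → (1, 'fhghbaccfcaahggbgdda')
  14 → (15, 'gbgdda')
  15 → (17, 'gdda')
  16 → (14, 'ggbgdda')
  17 → (3, 'ghbaccfcaahggbgdda')
  18 → (4, 'hbaccfcaahggbgdda')
  19 → (13, 'hggbgdda')
  20 → (2, 'hghbaccfcaahggbgdda')

SA = [20, 11, 6, 12, 5, 16, 10, 7, 8, 19, 18, 0, 9, 1, 15, 17, 14, 3, 4, 13, 2]
rank  pair      lcp
   1  s[20:],s[11:]  1  'a'
   2  s[11:],s[6:]  1  'a'
   3  s[6:],s[12:]  1  'a'
   4  s[12:],s[5:]  0  ''
   5  s[5:],s[16:]  1  'b'
   6  s[16:],s[10:]  0  ''
   7  s[10:],s[7:]  1  'c'
   8  s[7:],s[8:]  1  'c'
   9  s[8:],s[19:]  0  ''
  10  s[19:],s[18:]  1  'd'
  11  s[18:],s[0:]  0  ''
  12  s[0:],s[9:]  0  ''
  13  s[9:],s[1:]  1  'f'
  14  s[1:],s[15:]  0  ''
  15  s[15:],s[17:]  1  'g'
  16  s[17:],s[14:]  1  'g'
  17  s[14:],s[3:]  1  'g'
  18  s[3:],s[4:]  0  ''
  19  s[4:],s[13:]  1  'h'
  20  s[13:],s[2:]  2  'hg'

n(n+1)/2 = 21·22/2 = 231
Σ LCP = 0 + 1 + 1 + 1 + 0 + 1 + 0 + 1 + 1 + 0 + 1 + 0 + 0 + 1 + 0 + 1 + 1 + 1 + 0 + 1 + 2 = 14
distinct = 231 − 14 = 217

217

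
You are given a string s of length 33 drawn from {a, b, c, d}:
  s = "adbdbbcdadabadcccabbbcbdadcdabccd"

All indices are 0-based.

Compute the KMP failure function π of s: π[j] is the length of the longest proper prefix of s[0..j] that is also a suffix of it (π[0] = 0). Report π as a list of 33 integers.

[0, 0, 0, 0, 0, 0, 0, 0, 1, 2, 1, 0, 1, 2, 0, 0, 0, 1, 0, 0, 0, 0, 0, 0, 1, 2, 0, 0, 1, 0, 0, 0, 0]

π[0] = 0
j=1 s[j]='d': π[1]=0 (border '')
j=2 s[j]='b': π[2]=0 (border '')
j=3 s[j]='d': π[3]=0 (border '')
j=4 s[j]='b': π[4]=0 (border '')
j=5 s[j]='b': π[5]=0 (border '')
j=6 s[j]='c': π[6]=0 (border '')
j=7 s[j]='d': π[7]=0 (border '')
j=8 s[j]='a': π[8]=1 (border 'a')
j=9 s[j]='d': π[9]=2 (border 'ad')
j=10 s[j]='a': k: 2→0; π[10]=1 (border 'a')
j=11 s[j]='b': k: 1→0; π[11]=0 (border '')
j=12 s[j]='a': π[12]=1 (border 'a')
j=13 s[j]='d': π[13]=2 (border 'ad')
j=14 s[j]='c': k: 2→0; π[14]=0 (border '')
j=15 s[j]='c': π[15]=0 (border '')
j=16 s[j]='c': π[16]=0 (border '')
j=17 s[j]='a': π[17]=1 (border 'a')
j=18 s[j]='b': k: 1→0; π[18]=0 (border '')
j=19 s[j]='b': π[19]=0 (border '')
j=20 s[j]='b': π[20]=0 (border '')
j=21 s[j]='c': π[21]=0 (border '')
j=22 s[j]='b': π[22]=0 (border '')
j=23 s[j]='d': π[23]=0 (border '')
j=24 s[j]='a': π[24]=1 (border 'a')
j=25 s[j]='d': π[25]=2 (border 'ad')
j=26 s[j]='c': k: 2→0; π[26]=0 (border '')
j=27 s[j]='d': π[27]=0 (border '')
j=28 s[j]='a': π[28]=1 (border 'a')
j=29 s[j]='b': k: 1→0; π[29]=0 (border '')
j=30 s[j]='c': π[30]=0 (border '')
j=31 s[j]='c': π[31]=0 (border '')
j=32 s[j]='d': π[32]=0 (border '')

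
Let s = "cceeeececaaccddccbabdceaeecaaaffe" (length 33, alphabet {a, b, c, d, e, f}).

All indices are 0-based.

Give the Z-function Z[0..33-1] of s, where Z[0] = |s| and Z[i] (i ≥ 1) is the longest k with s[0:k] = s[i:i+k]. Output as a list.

Z[0]=33
i=1: outside box; Z[1]=1 grow→box=[1,2)
i=2: outside box; Z[2]=0
i=3: outside box; Z[3]=0
i=4: outside box; Z[4]=0
i=5: outside box; Z[5]=0
i=6: outside box; Z[6]=1 grow→box=[6,7)
i=7: outside box; Z[7]=0
i=8: outside box; Z[8]=1 grow→box=[8,9)
i=9: outside box; Z[9]=0
i=10: outside box; Z[10]=0
i=11: outside box; Z[11]=2 grow→box=[11,13)
i=12: min(r-i=1, Z[1]=1)=1; Z[12]=1
i=13: outside box; Z[13]=0
i=14: outside box; Z[14]=0
i=15: outside box; Z[15]=2 grow→box=[15,17)
i=16: min(r-i=1, Z[1]=1)=1; Z[16]=1
i=17: outside box; Z[17]=0
i=18: outside box; Z[18]=0
i=19: outside box; Z[19]=0
i=20: outside box; Z[20]=0
i=21: outside box; Z[21]=1 grow→box=[21,22)
i=22: outside box; Z[22]=0
i=23: outside box; Z[23]=0
i=24: outside box; Z[24]=0
i=25: outside box; Z[25]=0
i=26: outside box; Z[26]=1 grow→box=[26,27)
i=27: outside box; Z[27]=0
i=28: outside box; Z[28]=0
i=29: outside box; Z[29]=0
i=30: outside box; Z[30]=0
i=31: outside box; Z[31]=0
i=32: outside box; Z[32]=0

[33, 1, 0, 0, 0, 0, 1, 0, 1, 0, 0, 2, 1, 0, 0, 2, 1, 0, 0, 0, 0, 1, 0, 0, 0, 0, 1, 0, 0, 0, 0, 0, 0]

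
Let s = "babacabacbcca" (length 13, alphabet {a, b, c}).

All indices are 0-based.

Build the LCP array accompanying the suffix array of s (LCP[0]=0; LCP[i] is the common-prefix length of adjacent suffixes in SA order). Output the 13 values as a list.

sorted suffixes:
  #0 SA[0]=12  'a'
  #1 SA[1]=1  'abacabacbcca'
  #2 SA[2]=5  'abacbcca'
  #3 SA[3]=3  'acabacbcca'
  #4 SA[4]=7  'acbcca'
  #5 SA[5]=0  'babacabacbcca'
  #6 SA[6]=2  'bacabacbcca'
  #7 SA[7]=6  'bacbcca'
  #8 SA[8]=9  'bcca'
  #9 SA[9]=11  'ca'
  #10 SA[10]=4  'cabacbcca'
  #11 SA[11]=8  'cbcca'
  #12 SA[12]=10  'cca'

SA = [12, 1, 5, 3, 7, 0, 2, 6, 9, 11, 4, 8, 10]
[i] adj suffixes → lcp
  [1] 12/1 → 1 ('a')
  [2] 1/5 → 4 ('abac')
  [3] 5/3 → 1 ('a')
  [4] 3/7 → 2 ('ac')
  [5] 7/0 → 0 ('')
  [6] 0/2 → 2 ('ba')
  [7] 2/6 → 3 ('bac')
  [8] 6/9 → 1 ('b')
  [9] 9/11 → 0 ('')
  [10] 11/4 → 2 ('ca')
  [11] 4/8 → 1 ('c')
  [12] 8/10 → 1 ('c')

[0, 1, 4, 1, 2, 0, 2, 3, 1, 0, 2, 1, 1]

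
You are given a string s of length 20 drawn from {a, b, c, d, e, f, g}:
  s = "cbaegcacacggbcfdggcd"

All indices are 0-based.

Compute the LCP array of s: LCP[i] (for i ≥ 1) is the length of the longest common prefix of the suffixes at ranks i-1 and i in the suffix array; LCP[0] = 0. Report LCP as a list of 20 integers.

rank | idx | suffix
   0 |   6 | acacggbcfdggcd
   1 |   8 | acggbcfdggcd
   2 |   2 | aegcacacggbcfdggcd
   3 |   1 | baegcacacggbcfdggcd
   4 |  12 | bcfdggcd
   5 |   5 | cacacggbcfdggcd
   6 |   7 | cacggbcfdggcd
   7 |   0 | cbaegcacacggbcfdggcd
   8 |  18 | cd
   9 |  13 | cfdggcd
  10 |   9 | cggbcfdggcd
  11 |  19 | d
  12 |  15 | dggcd
  13 |   3 | egcacacggbcfdggcd
  14 |  14 | fdggcd
  15 |  11 | gbcfdggcd
  16 |   4 | gcacacggbcfdggcd
  17 |  17 | gcd
  18 |  10 | ggbcfdggcd
  19 |  16 | ggcd

SA = [6, 8, 2, 1, 12, 5, 7, 0, 18, 13, 9, 19, 15, 3, 14, 11, 4, 17, 10, 16]
rank  pair      lcp
   1  s[6:],s[8:]  2  'ac'
   2  s[8:],s[2:]  1  'a'
   3  s[2:],s[1:]  0  ''
   4  s[1:],s[12:]  1  'b'
   5  s[12:],s[5:]  0  ''
   6  s[5:],s[7:]  3  'cac'
   7  s[7:],s[0:]  1  'c'
   8  s[0:],s[18:]  1  'c'
   9  s[18:],s[13:]  1  'c'
  10  s[13:],s[9:]  1  'c'
  11  s[9:],s[19:]  0  ''
  12  s[19:],s[15:]  1  'd'
  13  s[15:],s[3:]  0  ''
  14  s[3:],s[14:]  0  ''
  15  s[14:],s[11:]  0  ''
  16  s[11:],s[4:]  1  'g'
  17  s[4:],s[17:]  2  'gc'
  18  s[17:],s[10:]  1  'g'
  19  s[10:],s[16:]  2  'gg'

[0, 2, 1, 0, 1, 0, 3, 1, 1, 1, 1, 0, 1, 0, 0, 0, 1, 2, 1, 2]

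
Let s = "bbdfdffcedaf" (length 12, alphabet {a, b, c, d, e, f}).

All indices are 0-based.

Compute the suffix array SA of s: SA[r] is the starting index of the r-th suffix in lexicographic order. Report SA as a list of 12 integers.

[10, 0, 1, 7, 9, 2, 4, 8, 11, 6, 3, 5]

rank | idx | suffix
   0 |  10 | af
   1 |   0 | bbdfdffcedaf
   2 |   1 | bdfdffcedaf
   3 |   7 | cedaf
   4 |   9 | daf
   5 |   2 | dfdffcedaf
   6 |   4 | dffcedaf
   7 |   8 | edaf
   8 |  11 | f
   9 |   6 | fcedaf
  10 |   3 | fdffcedaf
  11 |   5 | ffcedaf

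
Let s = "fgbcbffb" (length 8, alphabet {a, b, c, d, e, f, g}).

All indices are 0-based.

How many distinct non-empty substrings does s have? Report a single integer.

rank | idx | suffix
   0 |   7 | b
   1 |   2 | bcbffb
   2 |   4 | bffb
   3 |   3 | cbffb
   4 |   6 | fb
   5 |   5 | ffb
   6 |   0 | fgbcbffb
   7 |   1 | gbcbffb

SA = [7, 2, 4, 3, 6, 5, 0, 1]
[i] adj suffixes → lcp
  [1] 7/2 → 1 ('b')
  [2] 2/4 → 1 ('b')
  [3] 4/3 → 0 ('')
  [4] 3/6 → 0 ('')
  [5] 6/5 → 1 ('f')
  [6] 5/0 → 1 ('f')
  [7] 0/1 → 0 ('')

n(n+1)/2 = 8·9/2 = 36
Σ LCP = 0 + 1 + 1 + 0 + 0 + 1 + 1 + 0 = 4
distinct = 36 − 4 = 32

32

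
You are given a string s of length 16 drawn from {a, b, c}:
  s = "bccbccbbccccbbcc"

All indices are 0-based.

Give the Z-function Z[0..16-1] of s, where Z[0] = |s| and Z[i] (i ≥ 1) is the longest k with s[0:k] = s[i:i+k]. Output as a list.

[16, 0, 0, 4, 0, 0, 1, 3, 0, 0, 0, 0, 1, 3, 0, 0]

Z[0]=16
i=1: outside box; Z[1]=0
i=2: outside box; Z[2]=0
i=3: outside box; Z[3]=4 grow→box=[3,7)
i=4: min(r-i=3, Z[1]=0)=0; Z[4]=0
i=5: min(r-i=2, Z[2]=0)=0; Z[5]=0
i=6: min(r-i=1, Z[3]=4)=1; Z[6]=1
i=7: outside box; Z[7]=3 grow→box=[7,10)
i=8: min(r-i=2, Z[1]=0)=0; Z[8]=0
i=9: min(r-i=1, Z[2]=0)=0; Z[9]=0
i=10: outside box; Z[10]=0
i=11: outside box; Z[11]=0
i=12: outside box; Z[12]=1 grow→box=[12,13)
i=13: outside box; Z[13]=3 grow→box=[13,16)
i=14: min(r-i=2, Z[1]=0)=0; Z[14]=0
i=15: min(r-i=1, Z[2]=0)=0; Z[15]=0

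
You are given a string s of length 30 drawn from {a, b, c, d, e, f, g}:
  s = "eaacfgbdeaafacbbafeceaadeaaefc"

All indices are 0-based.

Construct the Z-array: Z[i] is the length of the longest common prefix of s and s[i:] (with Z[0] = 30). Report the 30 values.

[30, 0, 0, 0, 0, 0, 0, 0, 3, 0, 0, 0, 0, 0, 0, 0, 0, 0, 1, 0, 3, 0, 0, 0, 3, 0, 0, 1, 0, 0]

Z[0]=30
i=1: i≥r, start 0; Z[1]=0
i=2: i≥r, start 0; Z[2]=0
i=3: i≥r, start 0; Z[3]=0
i=4: i≥r, start 0; Z[4]=0
i=5: i≥r, start 0; Z[5]=0
i=6: i≥r, start 0; Z[6]=0
i=7: i≥r, start 0; Z[7]=0
i=8: i≥r, start 0; Z[8]=3 grow→box=[8,11)
i=9: min(r-i=2, Z[1]=0)=0; Z[9]=0
i=10: min(r-i=1, Z[2]=0)=0; Z[10]=0
i=11: i≥r, start 0; Z[11]=0
i=12: i≥r, start 0; Z[12]=0
i=13: i≥r, start 0; Z[13]=0
i=14: i≥r, start 0; Z[14]=0
i=15: i≥r, start 0; Z[15]=0
i=16: i≥r, start 0; Z[16]=0
i=17: i≥r, start 0; Z[17]=0
i=18: i≥r, start 0; Z[18]=1 grow→box=[18,19)
i=19: i≥r, start 0; Z[19]=0
i=20: i≥r, start 0; Z[20]=3 grow→box=[20,23)
i=21: min(r-i=2, Z[1]=0)=0; Z[21]=0
i=22: min(r-i=1, Z[2]=0)=0; Z[22]=0
i=23: i≥r, start 0; Z[23]=0
i=24: i≥r, start 0; Z[24]=3 grow→box=[24,27)
i=25: min(r-i=2, Z[1]=0)=0; Z[25]=0
i=26: min(r-i=1, Z[2]=0)=0; Z[26]=0
i=27: i≥r, start 0; Z[27]=1 grow→box=[27,28)
i=28: i≥r, start 0; Z[28]=0
i=29: i≥r, start 0; Z[29]=0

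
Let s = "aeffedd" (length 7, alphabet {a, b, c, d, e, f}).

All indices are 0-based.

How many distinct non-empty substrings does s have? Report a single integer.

25

sorted suffixes:
  #0 SA[0]=0  'aeffedd'
  #1 SA[1]=6  'd'
  #2 SA[2]=5  'dd'
  #3 SA[3]=4  'edd'
  #4 SA[4]=1  'effedd'
  #5 SA[5]=3  'fedd'
  #6 SA[6]=2  'ffedd'

SA = [0, 6, 5, 4, 1, 3, 2]
rank  pair      lcp
   1  s[0:],s[6:]  0  ''
   2  s[6:],s[5:]  1  'd'
   3  s[5:],s[4:]  0  ''
   4  s[4:],s[1:]  1  'e'
   5  s[1:],s[3:]  0  ''
   6  s[3:],s[2:]  1  'f'

n(n+1)/2 = 7·8/2 = 28
Σ LCP = 0 + 0 + 1 + 0 + 1 + 0 + 1 = 3
distinct = 28 − 3 = 25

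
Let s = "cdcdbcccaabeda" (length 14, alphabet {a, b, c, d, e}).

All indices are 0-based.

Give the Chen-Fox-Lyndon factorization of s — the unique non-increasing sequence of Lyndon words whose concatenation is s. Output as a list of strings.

["cd", "cd", "bccc", "aabed", "a"]

emit factor 1: 'cd' (i=0, period=2)
emit factor 2: 'cd' (i=2, period=2)
emit factor 3: 'bccc' (i=4, period=4)
emit factor 4: 'aabed' (i=8, period=5)
emit factor 5: 'a' (i=13, period=1)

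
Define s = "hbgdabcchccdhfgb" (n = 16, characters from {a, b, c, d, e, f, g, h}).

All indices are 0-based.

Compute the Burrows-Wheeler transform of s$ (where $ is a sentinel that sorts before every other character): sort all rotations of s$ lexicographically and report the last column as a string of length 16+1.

bdgahhbccgchfb$cd

rank  rotation           last
    0  $hbgdabcchccdhfgb  b
    1  abcchccdhfgb$hbgd  d
    2  b$hbgdabcchccdhfg  g
    3  bcchccdhfgb$hbgda  a
    4  bgdabcchccdhfgb$h  h
    5  ccdhfgb$hbgdabcch  h
    6  cchccdhfgb$hbgdab  b
    7  cdhfgb$hbgdabcchc  c
    8  chccdhfgb$hbgdabc  c
    9  dabcchccdhfgb$hbg  g
   10  dhfgb$hbgdabcchcc  c
   11  fgb$hbgdabcchccdh  h
   12  gb$hbgdabcchccdhf  f
   13  gdabcchccdhfgb$hb  b
   14  hbgdabcchccdhfgb$  $
   15  hccdhfgb$hbgdabcc  c
   16  hfgb$hbgdabcchccd  d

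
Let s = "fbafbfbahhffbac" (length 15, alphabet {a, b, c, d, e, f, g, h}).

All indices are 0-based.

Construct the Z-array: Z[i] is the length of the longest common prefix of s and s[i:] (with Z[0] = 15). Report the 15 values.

Z[0]=15
i=1: fresh scan; Z[1]=0
i=2: fresh scan; Z[2]=0
i=3: fresh scan; Z[3]=2 scan→box=[3,5)
i=4: min(r-i=1, Z[1]=0)=0; Z[4]=0
i=5: fresh scan; Z[5]=3 scan→box=[5,8)
i=6: min(r-i=2, Z[1]=0)=0; Z[6]=0
i=7: min(r-i=1, Z[2]=0)=0; Z[7]=0
i=8: fresh scan; Z[8]=0
i=9: fresh scan; Z[9]=0
i=10: fresh scan; Z[10]=1 scan→box=[10,11)
i=11: fresh scan; Z[11]=3 scan→box=[11,14)
i=12: min(r-i=2, Z[1]=0)=0; Z[12]=0
i=13: min(r-i=1, Z[2]=0)=0; Z[13]=0
i=14: fresh scan; Z[14]=0

[15, 0, 0, 2, 0, 3, 0, 0, 0, 0, 1, 3, 0, 0, 0]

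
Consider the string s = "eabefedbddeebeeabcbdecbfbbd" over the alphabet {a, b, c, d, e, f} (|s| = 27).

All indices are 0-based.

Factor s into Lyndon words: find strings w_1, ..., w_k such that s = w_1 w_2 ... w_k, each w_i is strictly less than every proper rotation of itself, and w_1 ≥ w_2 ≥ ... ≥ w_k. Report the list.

["e", "abefedbddeebee", "abcbdecbfbbd"]

emit factor 1: 'e' (i=0, period=1)
emit factor 2: 'abefedbddeebee' (i=1, period=14)
emit factor 3: 'abcbdecbfbbd' (i=15, period=12)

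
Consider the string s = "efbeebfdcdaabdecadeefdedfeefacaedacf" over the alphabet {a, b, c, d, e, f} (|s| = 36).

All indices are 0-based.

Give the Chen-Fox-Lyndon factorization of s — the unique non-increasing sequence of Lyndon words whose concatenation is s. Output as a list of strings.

emit factor 1: 'ef' (i=0, period=2)
emit factor 2: 'beebfdcd' (i=2, period=8)
emit factor 3: 'aabdecadeefdedfeefacaedacf' (i=10, period=26)

["ef", "beebfdcd", "aabdecadeefdedfeefacaedacf"]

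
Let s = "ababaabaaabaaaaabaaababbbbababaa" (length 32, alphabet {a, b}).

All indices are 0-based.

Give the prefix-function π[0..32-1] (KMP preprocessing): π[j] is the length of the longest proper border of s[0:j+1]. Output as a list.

[0, 0, 1, 2, 3, 1, 2, 3, 1, 1, 2, 3, 1, 1, 1, 1, 2, 3, 1, 1, 2, 3, 4, 0, 0, 0, 1, 2, 3, 4, 5, 6]

π[0] = 0
j=1 s[j]='b': π[1]=0 (border '')
j=2 s[j]='a': π[2]=1 (border 'a')
j=3 s[j]='b': π[3]=2 (border 'ab')
j=4 s[j]='a': π[4]=3 (border 'aba')
j=5 s[j]='a': k: 3→1→0; π[5]=1 (border 'a')
j=6 s[j]='b': π[6]=2 (border 'ab')
j=7 s[j]='a': π[7]=3 (border 'aba')
j=8 s[j]='a': k: 3→1→0; π[8]=1 (border 'a')
j=9 s[j]='a': k: 1→0; π[9]=1 (border 'a')
j=10 s[j]='b': π[10]=2 (border 'ab')
j=11 s[j]='a': π[11]=3 (border 'aba')
j=12 s[j]='a': k: 3→1→0; π[12]=1 (border 'a')
j=13 s[j]='a': k: 1→0; π[13]=1 (border 'a')
j=14 s[j]='a': k: 1→0; π[14]=1 (border 'a')
j=15 s[j]='a': k: 1→0; π[15]=1 (border 'a')
j=16 s[j]='b': π[16]=2 (border 'ab')
j=17 s[j]='a': π[17]=3 (border 'aba')
j=18 s[j]='a': k: 3→1→0; π[18]=1 (border 'a')
j=19 s[j]='a': k: 1→0; π[19]=1 (border 'a')
j=20 s[j]='b': π[20]=2 (border 'ab')
j=21 s[j]='a': π[21]=3 (border 'aba')
j=22 s[j]='b': π[22]=4 (border 'abab')
j=23 s[j]='b': k: 4→2→0; π[23]=0 (border '')
j=24 s[j]='b': π[24]=0 (border '')
j=25 s[j]='b': π[25]=0 (border '')
j=26 s[j]='a': π[26]=1 (border 'a')
j=27 s[j]='b': π[27]=2 (border 'ab')
j=28 s[j]='a': π[28]=3 (border 'aba')
j=29 s[j]='b': π[29]=4 (border 'abab')
j=30 s[j]='a': π[30]=5 (border 'ababa')
j=31 s[j]='a': π[31]=6 (border 'ababaa')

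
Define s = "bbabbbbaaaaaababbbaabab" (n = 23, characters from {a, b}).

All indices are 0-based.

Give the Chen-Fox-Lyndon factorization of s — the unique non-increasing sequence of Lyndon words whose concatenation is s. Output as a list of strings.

emit factor 1: 'b' (i=0, period=1)
emit factor 2: 'b' (i=1, period=1)
emit factor 3: 'abbbb' (i=2, period=5)
emit factor 4: 'aaaaaababbbaabab' (i=7, period=16)

["b", "b", "abbbb", "aaaaaababbbaabab"]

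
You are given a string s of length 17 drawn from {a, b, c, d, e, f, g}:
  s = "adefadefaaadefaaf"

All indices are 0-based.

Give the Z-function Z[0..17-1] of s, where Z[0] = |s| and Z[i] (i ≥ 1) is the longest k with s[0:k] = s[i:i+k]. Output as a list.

Z[0]=17
i=1: outside box; Z[1]=0
i=2: outside box; Z[2]=0
i=3: outside box; Z[3]=0
i=4: outside box; Z[4]=5 scan→box=[4,9)
i=5: min(r-i=4, Z[1]=0)=0; Z[5]=0
i=6: min(r-i=3, Z[2]=0)=0; Z[6]=0
i=7: min(r-i=2, Z[3]=0)=0; Z[7]=0
i=8: min(r-i=1, Z[4]=5)=1; Z[8]=1
i=9: outside box; Z[9]=1 scan→box=[9,10)
i=10: outside box; Z[10]=5 scan→box=[10,15)
i=11: min(r-i=4, Z[1]=0)=0; Z[11]=0
i=12: min(r-i=3, Z[2]=0)=0; Z[12]=0
i=13: min(r-i=2, Z[3]=0)=0; Z[13]=0
i=14: min(r-i=1, Z[4]=5)=1; Z[14]=1
i=15: outside box; Z[15]=1 scan→box=[15,16)
i=16: outside box; Z[16]=0

[17, 0, 0, 0, 5, 0, 0, 0, 1, 1, 5, 0, 0, 0, 1, 1, 0]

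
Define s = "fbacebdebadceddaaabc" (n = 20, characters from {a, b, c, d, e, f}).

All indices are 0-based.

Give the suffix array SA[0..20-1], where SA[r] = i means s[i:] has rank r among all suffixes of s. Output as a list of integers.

[15, 16, 17, 2, 9, 1, 8, 18, 5, 19, 3, 11, 14, 10, 13, 6, 7, 4, 12, 0]

rank→(start, suffix):
  0 → (15, 'aaabc')
  1 → (16, 'aabc')
  2 → (17, 'abc')
  3 → (2, 'acebdebadceddaaabc')
  4 → (9, 'adceddaaabc')
  5 → (1, 'bacebdebadceddaaabc')
  6 → (8, 'badceddaaabc')
  7 → (18, 'bc')
  8 → (5, 'bdebadceddaaabc')
  9 → (19, 'c')
  10 → (3, 'cebdebadceddaaabc')
  11 → (11, 'ceddaaabc')
  12 → (14, 'daaabc')
  13 → (10, 'dceddaaabc')
  14 → (13, 'ddaaabc')
  15 → (6, 'debadceddaaabc')
  16 → (7, 'ebadceddaaabc')
  17 → (4, 'ebdebadceddaaabc')
  18 → (12, 'eddaaabc')
  19 → (0, 'fbacebdebadceddaaabc')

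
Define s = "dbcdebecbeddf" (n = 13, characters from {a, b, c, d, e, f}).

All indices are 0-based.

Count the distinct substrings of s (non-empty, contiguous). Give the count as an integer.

82

rank | idx | suffix
   0 |   1 | bcdebecbeddf
   1 |   5 | becbeddf
   2 |   8 | beddf
   3 |   7 | cbeddf
   4 |   2 | cdebecbeddf
   5 |   0 | dbcdebecbeddf
   6 |  10 | ddf
   7 |   3 | debecbeddf
   8 |  11 | df
   9 |   4 | ebecbeddf
  10 |   6 | ecbeddf
  11 |   9 | eddf
  12 |  12 | f

SA = [1, 5, 8, 7, 2, 0, 10, 3, 11, 4, 6, 9, 12]
i: (SA[i-1],SA[i]) lcp shared
  1: (1,5) 1 'b'
  2: (5,8) 2 'be'
  3: (8,7) 0 ''
  4: (7,2) 1 'c'
  5: (2,0) 0 ''
  6: (0,10) 1 'd'
  7: (10,3) 1 'd'
  8: (3,11) 1 'd'
  9: (11,4) 0 ''
  10: (4,6) 1 'e'
  11: (6,9) 1 'e'
  12: (9,12) 0 ''

n(n+1)/2 = 13·14/2 = 91
Σ LCP = 0 + 1 + 2 + 0 + 1 + 0 + 1 + 1 + 1 + 0 + 1 + 1 + 0 = 9
distinct = 91 − 9 = 82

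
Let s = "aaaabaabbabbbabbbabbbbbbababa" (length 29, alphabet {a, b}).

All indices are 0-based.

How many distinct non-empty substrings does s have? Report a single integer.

330

rank→(start, suffix):
  0 → (28, 'a')
  1 → (0, 'aaaabaabbabbbabbbabbbbbbababa')
  2 → (1, 'aaabaabbabbbabbbabbbbbbababa')
  3 → (2, 'aabaabbabbbabbbabbbbbbababa')
  4 → (5, 'aabbabbbabbbabbbbbbababa')
  5 → (26, 'aba')
  6 → (3, 'abaabbabbbabbbabbbbbbababa')
  7 → (24, 'ababa')
  8 → (6, 'abbabbbabbbabbbbbbababa')
  9 → (9, 'abbbabbbabbbbbbababa')
  10 → (13, 'abbbabbbbbbababa')
  11 → (17, 'abbbbbbababa')
  12 → (27, 'ba')
  13 → (4, 'baabbabbbabbbabbbbbbababa')
  14 → (25, 'baba')
  15 → (23, 'bababa')
  16 → (8, 'babbbabbbabbbbbbababa')
  17 → (12, 'babbbabbbbbbababa')
  18 → (16, 'babbbbbbababa')
  19 → (22, 'bbababa')
  20 → (7, 'bbabbbabbbabbbbbbababa')
  21 → (11, 'bbabbbabbbbbbababa')
  22 → (15, 'bbabbbbbbababa')
  23 → (21, 'bbbababa')
  24 → (10, 'bbbabbbabbbbbbababa')
  25 → (14, 'bbbabbbbbbababa')
  26 → (20, 'bbbbababa')
  27 → (19, 'bbbbbababa')
  28 → (18, 'bbbbbbababa')

SA = [28, 0, 1, 2, 5, 26, 3, 24, 6, 9, 13, 17, 27, 4, 25, 23, 8, 12, 16, 22, 7, 11, 15, 21, 10, 14, 20, 19, 18]
[i] adj suffixes → lcp
  [1] 28/0 → 1 ('a')
  [2] 0/1 → 3 ('aaa')
  [3] 1/2 → 2 ('aa')
  [4] 2/5 → 3 ('aab')
  [5] 5/26 → 1 ('a')
  [6] 26/3 → 3 ('aba')
  [7] 3/24 → 3 ('aba')
  [8] 24/6 → 2 ('ab')
  [9] 6/9 → 3 ('abb')
  [10] 9/13 → 8 ('abbbabbb')
  [11] 13/17 → 4 ('abbb')
  [12] 17/27 → 0 ('')
  [13] 27/4 → 2 ('ba')
  [14] 4/25 → 2 ('ba')
  [15] 25/23 → 4 ('baba')
  [16] 23/8 → 3 ('bab')
  [17] 8/12 → 9 ('babbbabbb')
  [18] 12/16 → 5 ('babbb')
  [19] 16/22 → 1 ('b')
  [20] 22/7 → 4 ('bbab')
  [21] 7/11 → 10 ('bbabbbabbb')
  [22] 11/15 → 6 ('bbabbb')
  [23] 15/21 → 2 ('bb')
  [24] 21/10 → 5 ('bbbab')
  [25] 10/14 → 7 ('bbbabbb')
  [26] 14/20 → 3 ('bbb')
  [27] 20/19 → 4 ('bbbb')
  [28] 19/18 → 5 ('bbbbb')

n(n+1)/2 = 29·30/2 = 435
Σ LCP = 0 + 1 + 3 + 2 + 3 + 1 + 3 + 3 + 2 + 3 + 8 + 4 + 0 + 2 + 2 + 4 + 3 + 9 + 5 + 1 + 4 + 10 + 6 + 2 + 5 + 7 + 3 + 4 + 5 = 105
distinct = 435 − 105 = 330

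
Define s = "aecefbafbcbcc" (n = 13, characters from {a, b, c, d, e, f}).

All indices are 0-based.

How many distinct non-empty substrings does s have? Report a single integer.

81

sorted suffixes:
  #0 SA[0]=0  'aecefbafbcbcc'
  #1 SA[1]=6  'afbcbcc'
  #2 SA[2]=5  'bafbcbcc'
  #3 SA[3]=8  'bcbcc'
  #4 SA[4]=10  'bcc'
  #5 SA[5]=12  'c'
  #6 SA[6]=9  'cbcc'
  #7 SA[7]=11  'cc'
  #8 SA[8]=2  'cefbafbcbcc'
  #9 SA[9]=1  'ecefbafbcbcc'
  #10 SA[10]=3  'efbafbcbcc'
  #11 SA[11]=4  'fbafbcbcc'
  #12 SA[12]=7  'fbcbcc'

SA = [0, 6, 5, 8, 10, 12, 9, 11, 2, 1, 3, 4, 7]
rank  pair      lcp
   1  s[0:],s[6:]  1  'a'
   2  s[6:],s[5:]  0  ''
   3  s[5:],s[8:]  1  'b'
   4  s[8:],s[10:]  2  'bc'
   5  s[10:],s[12:]  0  ''
   6  s[12:],s[9:]  1  'c'
   7  s[9:],s[11:]  1  'c'
   8  s[11:],s[2:]  1  'c'
   9  s[2:],s[1:]  0  ''
  10  s[1:],s[3:]  1  'e'
  11  s[3:],s[4:]  0  ''
  12  s[4:],s[7:]  2  'fb'

n(n+1)/2 = 13·14/2 = 91
Σ LCP = 0 + 1 + 0 + 1 + 2 + 0 + 1 + 1 + 1 + 0 + 1 + 0 + 2 = 10
distinct = 91 − 10 = 81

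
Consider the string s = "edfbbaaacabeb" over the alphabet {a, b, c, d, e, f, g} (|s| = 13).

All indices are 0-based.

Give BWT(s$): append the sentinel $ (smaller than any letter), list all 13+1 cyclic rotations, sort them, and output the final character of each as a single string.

rank  rotation        last
    0  $edfbbaaacabeb  b
    1  aaacabeb$edfbb  b
    2  aacabeb$edfbba  a
    3  abeb$edfbbaaac  c
    4  acabeb$edfbbaa  a
    5  b$edfbbaaacabe  e
    6  baaacabeb$edfb  b
    7  bbaaacabeb$edf  f
    8  beb$edfbbaaaca  a
    9  cabeb$edfbbaaa  a
   10  dfbbaaacabeb$e  e
   11  eb$edfbbaaacab  b
   12  edfbbaaacabeb$  $
   13  fbbaaacabeb$ed  d

bbacaebfaaeb$d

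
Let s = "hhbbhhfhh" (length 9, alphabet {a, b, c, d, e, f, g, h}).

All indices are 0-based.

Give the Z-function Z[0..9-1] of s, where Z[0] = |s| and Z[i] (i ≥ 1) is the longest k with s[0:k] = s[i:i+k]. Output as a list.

[9, 1, 0, 0, 2, 1, 0, 2, 1]

Z[0]=9
i=1: outside box; Z[1]=1 grow→box=[1,2)
i=2: outside box; Z[2]=0
i=3: outside box; Z[3]=0
i=4: outside box; Z[4]=2 grow→box=[4,6)
i=5: min(r-i=1, Z[1]=1)=1; Z[5]=1
i=6: outside box; Z[6]=0
i=7: outside box; Z[7]=2 grow→box=[7,9)
i=8: min(r-i=1, Z[1]=1)=1; Z[8]=1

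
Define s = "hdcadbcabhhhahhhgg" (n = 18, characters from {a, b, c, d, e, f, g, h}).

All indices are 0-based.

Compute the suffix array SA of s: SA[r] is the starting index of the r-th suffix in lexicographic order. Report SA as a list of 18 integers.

rank | idx | suffix
   0 |   7 | abhhhahhhgg
   1 |   3 | adbcabhhhahhhgg
   2 |  12 | ahhhgg
   3 |   5 | bcabhhhahhhgg
   4 |   8 | bhhhahhhgg
   5 |   6 | cabhhhahhhgg
   6 |   2 | cadbcabhhhahhhgg
   7 |   4 | dbcabhhhahhhgg
   8 |   1 | dcadbcabhhhahhhgg
   9 |  17 | g
  10 |  16 | gg
  11 |  11 | hahhhgg
  12 |   0 | hdcadbcabhhhahhhgg
  13 |  15 | hgg
  14 |  10 | hhahhhgg
  15 |  14 | hhgg
  16 |   9 | hhhahhhgg
  17 |  13 | hhhgg

[7, 3, 12, 5, 8, 6, 2, 4, 1, 17, 16, 11, 0, 15, 10, 14, 9, 13]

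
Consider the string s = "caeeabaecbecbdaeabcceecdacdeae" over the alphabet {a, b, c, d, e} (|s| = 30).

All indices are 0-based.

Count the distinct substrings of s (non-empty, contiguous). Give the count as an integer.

426

rank | idx | suffix
   0 |   4 | abaecbecbdaeabcceecdacdeae
   1 |  16 | abcceecdacdeae
   2 |  24 | acdeae
   3 |  28 | ae
   4 |  14 | aeabcceecdacdeae
   5 |   6 | aecbecbdaeabcceecdacdeae
   6 |   1 | aeeabaecbecbdaeabcceecdacdeae
   7 |   5 | baecbecbdaeabcceecdacdeae
   8 |  17 | bcceecdacdeae
   9 |  12 | bdaeabcceecdacdeae
  10 |   9 | becbdaeabcceecdacdeae
  11 |   0 | caeeabaecbecbdaeabcceecdacdeae
  12 |  11 | cbdaeabcceecdacdeae
  13 |   8 | cbecbdaeabcceecdacdeae
  14 |  18 | cceecdacdeae
  15 |  22 | cdacdeae
  16 |  25 | cdeae
  17 |  19 | ceecdacdeae
  18 |  23 | dacdeae
  19 |  13 | daeabcceecdacdeae
  20 |  26 | deae
  21 |  29 | e
  22 |   3 | eabaecbecbdaeabcceecdacdeae
  23 |  15 | eabcceecdacdeae
  24 |  27 | eae
  25 |  10 | ecbdaeabcceecdacdeae
  26 |   7 | ecbecbdaeabcceecdacdeae
  27 |  21 | ecdacdeae
  28 |   2 | eeabaecbecbdaeabcceecdacdeae
  29 |  20 | eecdacdeae

SA = [4, 16, 24, 28, 14, 6, 1, 5, 17, 12, 9, 0, 11, 8, 18, 22, 25, 19, 23, 13, 26, 29, 3, 15, 27, 10, 7, 21, 2, 20]
i: (SA[i-1],SA[i]) lcp shared
  1: (4,16) 2 'ab'
  2: (16,24) 1 'a'
  3: (24,28) 1 'a'
  4: (28,14) 2 'ae'
  5: (14,6) 2 'ae'
  6: (6,1) 2 'ae'
  7: (1,5) 0 ''
  8: (5,17) 1 'b'
  9: (17,12) 1 'b'
  10: (12,9) 1 'b'
  11: (9,0) 0 ''
  12: (0,11) 1 'c'
  13: (11,8) 2 'cb'
  14: (8,18) 1 'c'
  15: (18,22) 1 'c'
  16: (22,25) 2 'cd'
  17: (25,19) 1 'c'
  18: (19,23) 0 ''
  19: (23,13) 2 'da'
  20: (13,26) 1 'd'
  21: (26,29) 0 ''
  22: (29,3) 1 'e'
  23: (3,15) 3 'eab'
  24: (15,27) 2 'ea'
  25: (27,10) 1 'e'
  26: (10,7) 3 'ecb'
  27: (7,21) 2 'ec'
  28: (21,2) 1 'e'
  29: (2,20) 2 'ee'

n(n+1)/2 = 30·31/2 = 465
Σ LCP = 0 + 2 + 1 + 1 + 2 + 2 + 2 + 0 + 1 + 1 + 1 + 0 + 1 + 2 + 1 + 1 + 2 + 1 + 0 + 2 + 1 + 0 + 1 + 3 + 2 + 1 + 3 + 2 + 1 + 2 = 39
distinct = 465 − 39 = 426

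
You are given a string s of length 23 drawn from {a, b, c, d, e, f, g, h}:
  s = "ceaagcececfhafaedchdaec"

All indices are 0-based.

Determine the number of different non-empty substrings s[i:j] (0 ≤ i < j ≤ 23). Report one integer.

rank | idx | suffix
   0 |   2 | aagcececfhafaedchdaec
   1 |  20 | aec
   2 |  14 | aedchdaec
   3 |  12 | afaedchdaec
   4 |   3 | agcececfhafaedchdaec
   5 |  22 | c
   6 |   0 | ceaagcececfhafaedchdaec
   7 |   5 | cececfhafaedchdaec
   8 |   7 | cecfhafaedchdaec
   9 |   9 | cfhafaedchdaec
  10 |  17 | chdaec
  11 |  19 | daec
  12 |  16 | dchdaec
  13 |   1 | eaagcececfhafaedchdaec
  14 |  21 | ec
  15 |   6 | ececfhafaedchdaec
  16 |   8 | ecfhafaedchdaec
  17 |  15 | edchdaec
  18 |  13 | faedchdaec
  19 |  10 | fhafaedchdaec
  20 |   4 | gcececfhafaedchdaec
  21 |  11 | hafaedchdaec
  22 |  18 | hdaec

SA = [2, 20, 14, 12, 3, 22, 0, 5, 7, 9, 17, 19, 16, 1, 21, 6, 8, 15, 13, 10, 4, 11, 18]
[i] adj suffixes → lcp
  [1] 2/20 → 1 ('a')
  [2] 20/14 → 2 ('ae')
  [3] 14/12 → 1 ('a')
  [4] 12/3 → 1 ('a')
  [5] 3/22 → 0 ('')
  [6] 22/0 → 1 ('c')
  [7] 0/5 → 2 ('ce')
  [8] 5/7 → 3 ('cec')
  [9] 7/9 → 1 ('c')
  [10] 9/17 → 1 ('c')
  [11] 17/19 → 0 ('')
  [12] 19/16 → 1 ('d')
  [13] 16/1 → 0 ('')
  [14] 1/21 → 1 ('e')
  [15] 21/6 → 2 ('ec')
  [16] 6/8 → 2 ('ec')
  [17] 8/15 → 1 ('e')
  [18] 15/13 → 0 ('')
  [19] 13/10 → 1 ('f')
  [20] 10/4 → 0 ('')
  [21] 4/11 → 0 ('')
  [22] 11/18 → 1 ('h')

n(n+1)/2 = 23·24/2 = 276
Σ LCP = 0 + 1 + 2 + 1 + 1 + 0 + 1 + 2 + 3 + 1 + 1 + 0 + 1 + 0 + 1 + 2 + 2 + 1 + 0 + 1 + 0 + 0 + 1 = 22
distinct = 276 − 22 = 254

254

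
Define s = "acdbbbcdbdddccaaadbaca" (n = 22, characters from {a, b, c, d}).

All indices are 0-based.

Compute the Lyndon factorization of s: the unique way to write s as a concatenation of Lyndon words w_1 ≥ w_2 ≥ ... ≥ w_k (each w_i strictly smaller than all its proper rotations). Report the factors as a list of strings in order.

["acdbbbcdbdddcc", "aaadbac", "a"]

emit factor 1: 'acdbbbcdbdddcc' (i=0, period=14)
emit factor 2: 'aaadbac' (i=14, period=7)
emit factor 3: 'a' (i=21, period=1)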